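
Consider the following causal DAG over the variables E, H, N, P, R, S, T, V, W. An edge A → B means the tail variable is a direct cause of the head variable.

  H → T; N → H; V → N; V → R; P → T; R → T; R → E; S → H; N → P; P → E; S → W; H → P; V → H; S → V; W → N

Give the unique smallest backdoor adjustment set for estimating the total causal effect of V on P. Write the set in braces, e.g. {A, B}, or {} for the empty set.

Variables eligible for adjustment (non-descendants of V, excluding V and P): {S, W}.
Backdoor paths from V to P:
  P1: V <- S -> W -> N -> H -> P
  P2: V <- S -> W -> N -> H -> T <- R -> E <- P
  P3: V <- S -> W -> N -> H -> T <- P
  P4: V <- S -> W -> N -> P
  P5: V <- S -> H <- N -> P
  P6: V <- S -> H -> P
  P7: V <- S -> H -> T <- R -> E <- P
  P8: V <- S -> H -> T <- P
The empty set is not sufficient: P1 (V <- S -> W -> N -> H -> P) has no collider blocking it and no conditioned non-collider, so it is open.
Try {S}:
  P1: blocked at fork node S ∈ conditioning set.
  P2: blocked at fork node S ∈ conditioning set.
  P3: blocked at fork node S ∈ conditioning set.
  P4: blocked at fork node S ∈ conditioning set.
  P5: blocked at fork node S ∈ conditioning set.
  P6: blocked at fork node S ∈ conditioning set.
  P7: blocked at fork node S ∈ conditioning set.
  P8: blocked at fork node S ∈ conditioning set.
{S} contains no descendant of V and blocks every backdoor path.
No other singleton works — e.g. {W} leaves P6 open — so {S} is the unique smallest valid adjustment set.

{S}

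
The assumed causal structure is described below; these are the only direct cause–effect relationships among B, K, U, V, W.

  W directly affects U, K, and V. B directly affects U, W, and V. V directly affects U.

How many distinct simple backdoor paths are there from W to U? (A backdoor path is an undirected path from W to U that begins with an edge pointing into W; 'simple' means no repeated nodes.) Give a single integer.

2

A backdoor path from W to U is any simple undirected path whose first edge points into W (i.e. leaves W via a parent).
Parents of W: {B}.
Enumerating:
  P1: W <- B -> V -> U
  P2: W <- B -> U
That exhausts the simple backdoor paths. Count: 2.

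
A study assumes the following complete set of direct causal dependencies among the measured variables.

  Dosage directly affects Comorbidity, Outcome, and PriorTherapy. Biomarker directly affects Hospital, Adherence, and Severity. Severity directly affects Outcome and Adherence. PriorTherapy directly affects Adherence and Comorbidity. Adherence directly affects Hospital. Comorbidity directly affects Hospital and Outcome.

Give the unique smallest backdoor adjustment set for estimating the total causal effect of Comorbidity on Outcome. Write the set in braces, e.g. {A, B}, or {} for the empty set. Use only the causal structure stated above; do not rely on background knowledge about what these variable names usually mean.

{Dosage}

Variables eligible for adjustment (non-descendants of Comorbidity, excluding Comorbidity and Outcome): {Adherence, Biomarker, Dosage, PriorTherapy, Severity}.
Backdoor paths from Comorbidity to Outcome:
  P1: Comorbidity <- Dosage -> PriorTherapy -> Adherence <- Biomarker -> Severity -> Outcome
  P2: Comorbidity <- Dosage -> PriorTherapy -> Adherence <- Severity -> Outcome
  P3: Comorbidity <- Dosage -> PriorTherapy -> Adherence -> Hospital <- Biomarker -> Severity -> Outcome
  P4: Comorbidity <- Dosage -> Outcome
  P5: Comorbidity <- PriorTherapy <- Dosage -> Outcome
  P6: Comorbidity <- PriorTherapy -> Adherence <- Biomarker -> Severity -> Outcome
  P7: Comorbidity <- PriorTherapy -> Adherence <- Severity -> Outcome
  P8: Comorbidity <- PriorTherapy -> Adherence -> Hospital <- Biomarker -> Severity -> Outcome
The empty set is not sufficient: P4 (Comorbidity <- Dosage -> Outcome) has no collider blocking it and no conditioned non-collider, so it is open.
Try {Dosage}:
  P1: blocked at fork node Dosage ∈ conditioning set.
  P2: blocked at fork node Dosage ∈ conditioning set.
  P3: blocked at fork node Dosage ∈ conditioning set.
  P4: blocked at fork node Dosage ∈ conditioning set.
  P5: blocked at fork node Dosage ∈ conditioning set.
  P6: blocked at collider Adherence (neither it nor any descendant is in the conditioning set).
  P7: blocked at collider Adherence (neither it nor any descendant is in the conditioning set).
  P8: blocked at collider Hospital (neither it nor any descendant is in the conditioning set).
{Dosage} contains no descendant of Comorbidity and blocks every backdoor path.
No other singleton works — e.g. {PriorTherapy} leaves P4 open — so {Dosage} is the unique smallest valid adjustment set.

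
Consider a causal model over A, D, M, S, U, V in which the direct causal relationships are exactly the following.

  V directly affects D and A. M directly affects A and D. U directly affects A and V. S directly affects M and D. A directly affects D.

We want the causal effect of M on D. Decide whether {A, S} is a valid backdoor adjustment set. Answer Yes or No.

No

Backdoor paths from M to D (paths whose first edge points into M):
  P1: M <- S -> D
Condition 1 (no descendant of M in the set): FAILS — A is a descendant of M.
Condition 2 (every backdoor path blocked by {A, S}):
  P1: blocked at fork node S ∈ conditioning set.
{A, S} does not satisfy the backdoor criterion.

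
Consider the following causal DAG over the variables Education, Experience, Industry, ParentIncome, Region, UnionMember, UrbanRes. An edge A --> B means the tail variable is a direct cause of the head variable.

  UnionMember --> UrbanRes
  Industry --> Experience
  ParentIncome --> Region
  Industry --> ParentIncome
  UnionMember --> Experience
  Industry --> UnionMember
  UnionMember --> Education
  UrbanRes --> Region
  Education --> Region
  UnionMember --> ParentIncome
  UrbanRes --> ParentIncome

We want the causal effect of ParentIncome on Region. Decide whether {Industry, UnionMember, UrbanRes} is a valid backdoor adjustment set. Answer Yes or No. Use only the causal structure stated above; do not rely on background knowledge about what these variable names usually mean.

Yes

Backdoor paths from ParentIncome to Region (paths whose first edge points into ParentIncome):
  P1: ParentIncome <- Industry -> UnionMember -> UrbanRes -> Region
  P2: ParentIncome <- Industry -> UnionMember -> Education -> Region
  P3: ParentIncome <- Industry -> Experience <- UnionMember -> UrbanRes -> Region
  P4: ParentIncome <- Industry -> Experience <- UnionMember -> Education -> Region
  P5: ParentIncome <- UnionMember -> UrbanRes -> Region
  P6: ParentIncome <- UnionMember -> Education -> Region
  P7: ParentIncome <- UrbanRes <- UnionMember -> Education -> Region
  P8: ParentIncome <- UrbanRes -> Region
Condition 1 (no descendant of ParentIncome in the set): holds — descendants of ParentIncome are {Region}; none are in {Industry, UnionMember, UrbanRes}.
Condition 2 (every backdoor path blocked by {Industry, UnionMember, UrbanRes}):
  P1: blocked at fork node Industry ∈ conditioning set.
  P2: blocked at fork node Industry ∈ conditioning set.
  P3: blocked at fork node Industry ∈ conditioning set.
  P4: blocked at fork node Industry ∈ conditioning set.
  P5: blocked at fork node UnionMember ∈ conditioning set.
  P6: blocked at fork node UnionMember ∈ conditioning set.
  P7: blocked at chain node UrbanRes ∈ conditioning set.
  P8: blocked at fork node UrbanRes ∈ conditioning set.
{Industry, UnionMember, UrbanRes} satisfies the backdoor criterion.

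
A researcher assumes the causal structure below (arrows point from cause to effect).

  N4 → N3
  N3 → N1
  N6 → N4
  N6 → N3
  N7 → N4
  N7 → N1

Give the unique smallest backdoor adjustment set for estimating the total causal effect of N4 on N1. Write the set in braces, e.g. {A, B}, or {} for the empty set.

{N6, N7}

Variables eligible for adjustment (non-descendants of N4, excluding N4 and N1): {N6, N7}.
Backdoor paths from N4 to N1:
  P1: N4 <- N7 -> N1
  P2: N4 <- N6 -> N3 -> N1
The empty set is not sufficient: P1 (N4 <- N7 -> N1) has no collider blocking it and no conditioned non-collider, so it is open.
Try {N6, N7}:
  P1: blocked at fork node N7 ∈ conditioning set.
  P2: blocked at fork node N6 ∈ conditioning set.
{N6, N7} contains no descendant of N4 and blocks every backdoor path.
Every element of {N6, N7} is needed (dropping N6 leaves P2 open; dropping N7 leaves P1 open), so no proper subset is valid.
Among all size-2 subsets of the eligible variables, only {N6, N7} blocks every backdoor path, so it is the unique smallest valid adjustment set.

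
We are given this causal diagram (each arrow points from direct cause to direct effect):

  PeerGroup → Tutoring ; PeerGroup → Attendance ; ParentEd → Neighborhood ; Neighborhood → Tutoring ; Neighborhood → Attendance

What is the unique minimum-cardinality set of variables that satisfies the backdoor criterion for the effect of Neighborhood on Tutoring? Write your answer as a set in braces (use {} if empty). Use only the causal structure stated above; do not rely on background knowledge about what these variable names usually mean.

Variables eligible for adjustment (non-descendants of Neighborhood, excluding Neighborhood and Tutoring): {ParentEd, PeerGroup}.
Backdoor paths from Neighborhood to Tutoring:
  (none)
With no backdoor paths the empty set already satisfies the criterion, and it is trivially minimal.

{}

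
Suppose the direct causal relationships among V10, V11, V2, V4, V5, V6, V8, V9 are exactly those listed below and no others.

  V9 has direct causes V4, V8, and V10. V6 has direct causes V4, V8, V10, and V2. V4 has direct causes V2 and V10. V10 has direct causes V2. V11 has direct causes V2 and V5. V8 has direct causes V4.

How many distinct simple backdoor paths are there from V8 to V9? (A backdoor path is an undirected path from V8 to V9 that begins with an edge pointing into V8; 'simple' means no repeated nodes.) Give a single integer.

A backdoor path from V8 to V9 is any simple undirected path whose first edge points into V8 (i.e. leaves V8 via a parent).
Parents of V8: {V4}.
Enumerating:
  P1: V8 <- V4 <- V2 -> V10 -> V9
  P2: V8 <- V4 <- V2 -> V6 <- V10 -> V9
  P3: V8 <- V4 <- V10 -> V9
  P4: V8 <- V4 -> V6 <- V2 -> V10 -> V9
  P5: V8 <- V4 -> V6 <- V10 -> V9
  P6: V8 <- V4 -> V9
That exhausts the simple backdoor paths. Count: 6.

6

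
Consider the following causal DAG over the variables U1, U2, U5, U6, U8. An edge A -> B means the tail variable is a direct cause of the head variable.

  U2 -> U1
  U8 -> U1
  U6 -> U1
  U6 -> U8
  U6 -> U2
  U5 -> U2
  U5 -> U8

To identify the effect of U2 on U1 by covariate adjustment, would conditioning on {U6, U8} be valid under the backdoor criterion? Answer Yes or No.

Backdoor paths from U2 to U1 (paths whose first edge points into U2):
  P1: U2 <- U5 -> U8 <- U6 -> U1
  P2: U2 <- U5 -> U8 -> U1
  P3: U2 <- U6 -> U8 -> U1
  P4: U2 <- U6 -> U1
Condition 1 (no descendant of U2 in the set): holds — descendants of U2 are {U1}; none are in {U6, U8}.
Condition 2 (every backdoor path blocked by {U6, U8}):
  P1: blocked at fork node U6 ∈ conditioning set.
  P2: blocked at chain node U8 ∈ conditioning set.
  P3: blocked at fork node U6 ∈ conditioning set.
  P4: blocked at fork node U6 ∈ conditioning set.
{U6, U8} satisfies the backdoor criterion.

Yes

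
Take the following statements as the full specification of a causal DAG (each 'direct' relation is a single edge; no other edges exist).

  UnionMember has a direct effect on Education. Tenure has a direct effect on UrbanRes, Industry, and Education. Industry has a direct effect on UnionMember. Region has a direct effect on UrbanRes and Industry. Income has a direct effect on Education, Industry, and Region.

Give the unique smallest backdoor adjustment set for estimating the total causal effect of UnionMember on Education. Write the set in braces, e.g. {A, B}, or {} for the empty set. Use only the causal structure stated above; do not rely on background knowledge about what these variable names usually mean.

Variables eligible for adjustment (non-descendants of UnionMember, excluding UnionMember and Education): {Income, Industry, Region, Tenure, UrbanRes}.
Backdoor paths from UnionMember to Education:
  P1: UnionMember <- Industry <- Income -> Region -> UrbanRes <- Tenure -> Education
  P2: UnionMember <- Industry <- Income -> Education
  P3: UnionMember <- Industry <- Region <- Income -> Education
  P4: UnionMember <- Industry <- Region -> UrbanRes <- Tenure -> Education
  P5: UnionMember <- Industry <- Tenure -> UrbanRes <- Region <- Income -> Education
  P6: UnionMember <- Industry <- Tenure -> Education
The empty set is not sufficient: P2 (UnionMember <- Industry <- Income -> Education) has no collider blocking it and no conditioned non-collider, so it is open.
Try {Industry}:
  P1: blocked at chain node Industry ∈ conditioning set.
  P2: blocked at chain node Industry ∈ conditioning set.
  P3: blocked at chain node Industry ∈ conditioning set.
  P4: blocked at chain node Industry ∈ conditioning set.
  P5: blocked at chain node Industry ∈ conditioning set.
  P6: blocked at chain node Industry ∈ conditioning set.
{Industry} contains no descendant of UnionMember and blocks every backdoor path.
No other singleton works — e.g. {Income} leaves P6 open — so {Industry} is the unique smallest valid adjustment set.

{Industry}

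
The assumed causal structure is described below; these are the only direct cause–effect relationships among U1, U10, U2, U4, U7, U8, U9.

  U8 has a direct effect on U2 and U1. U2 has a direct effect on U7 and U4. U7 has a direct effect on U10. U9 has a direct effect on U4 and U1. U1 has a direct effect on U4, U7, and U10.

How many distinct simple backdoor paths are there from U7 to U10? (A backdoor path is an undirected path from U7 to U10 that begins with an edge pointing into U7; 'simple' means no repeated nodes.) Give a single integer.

4

A backdoor path from U7 to U10 is any simple undirected path whose first edge points into U7 (i.e. leaves U7 via a parent).
Parents of U7: {U1, U2}.
Enumerating:
  P1: U7 <- U2 <- U8 -> U1 -> U10
  P2: U7 <- U2 -> U4 <- U9 -> U1 -> U10
  P3: U7 <- U2 -> U4 <- U1 -> U10
  P4: U7 <- U1 -> U10
That exhausts the simple backdoor paths. Count: 4.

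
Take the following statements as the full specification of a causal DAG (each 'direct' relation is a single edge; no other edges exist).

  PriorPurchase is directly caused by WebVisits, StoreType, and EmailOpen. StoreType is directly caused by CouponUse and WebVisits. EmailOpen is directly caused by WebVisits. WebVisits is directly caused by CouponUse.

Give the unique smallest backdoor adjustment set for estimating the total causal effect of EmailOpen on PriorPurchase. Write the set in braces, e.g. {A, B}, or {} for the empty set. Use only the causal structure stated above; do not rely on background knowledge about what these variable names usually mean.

Variables eligible for adjustment (non-descendants of EmailOpen, excluding EmailOpen and PriorPurchase): {CouponUse, StoreType, WebVisits}.
Backdoor paths from EmailOpen to PriorPurchase:
  P1: EmailOpen <- WebVisits <- CouponUse -> StoreType -> PriorPurchase
  P2: EmailOpen <- WebVisits -> StoreType -> PriorPurchase
  P3: EmailOpen <- WebVisits -> PriorPurchase
The empty set is not sufficient: P1 (EmailOpen <- WebVisits <- CouponUse -> StoreType -> PriorPurchase) has no collider blocking it and no conditioned non-collider, so it is open.
Try {WebVisits}:
  P1: blocked at chain node WebVisits ∈ conditioning set.
  P2: blocked at fork node WebVisits ∈ conditioning set.
  P3: blocked at fork node WebVisits ∈ conditioning set.
{WebVisits} contains no descendant of EmailOpen and blocks every backdoor path.
No other singleton works — e.g. {CouponUse} leaves P2 open — so {WebVisits} is the unique smallest valid adjustment set.

{WebVisits}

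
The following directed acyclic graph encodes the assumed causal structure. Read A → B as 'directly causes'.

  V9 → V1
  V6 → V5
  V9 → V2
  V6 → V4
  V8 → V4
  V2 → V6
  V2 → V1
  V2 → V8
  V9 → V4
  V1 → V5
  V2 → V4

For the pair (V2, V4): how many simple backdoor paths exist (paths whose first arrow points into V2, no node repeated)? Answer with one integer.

2

A backdoor path from V2 to V4 is any simple undirected path whose first edge points into V2 (i.e. leaves V2 via a parent).
Parents of V2: {V9}.
Enumerating:
  P1: V2 <- V9 -> V4
  P2: V2 <- V9 -> V1 -> V5 <- V6 -> V4
That exhausts the simple backdoor paths. Count: 2.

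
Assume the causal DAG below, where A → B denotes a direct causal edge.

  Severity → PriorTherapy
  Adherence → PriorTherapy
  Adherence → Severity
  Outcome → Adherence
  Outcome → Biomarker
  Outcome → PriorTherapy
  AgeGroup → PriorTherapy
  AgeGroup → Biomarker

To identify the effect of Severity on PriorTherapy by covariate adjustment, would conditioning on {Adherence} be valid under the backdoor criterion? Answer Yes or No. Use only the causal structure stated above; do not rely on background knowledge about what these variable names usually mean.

Yes

Backdoor paths from Severity to PriorTherapy (paths whose first edge points into Severity):
  P1: Severity <- Adherence <- Outcome -> PriorTherapy
  P2: Severity <- Adherence <- Outcome -> Biomarker <- AgeGroup -> PriorTherapy
  P3: Severity <- Adherence -> PriorTherapy
Condition 1 (no descendant of Severity in the set): holds — descendants of Severity are {PriorTherapy}; none are in {Adherence}.
Condition 2 (every backdoor path blocked by {Adherence}):
  P1: blocked at chain node Adherence ∈ conditioning set.
  P2: blocked at chain node Adherence ∈ conditioning set.
  P3: blocked at fork node Adherence ∈ conditioning set.
{Adherence} satisfies the backdoor criterion.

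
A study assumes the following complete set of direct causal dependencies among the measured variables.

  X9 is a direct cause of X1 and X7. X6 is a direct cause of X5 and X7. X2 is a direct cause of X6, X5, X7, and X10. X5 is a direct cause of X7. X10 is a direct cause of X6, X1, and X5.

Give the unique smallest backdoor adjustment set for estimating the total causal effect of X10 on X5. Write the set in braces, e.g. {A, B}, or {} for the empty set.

{X2}

Variables eligible for adjustment (non-descendants of X10, excluding X10 and X5): {X2, X9}.
Backdoor paths from X10 to X5:
  P1: X10 <- X2 -> X6 -> X5
  P2: X10 <- X2 -> X6 -> X7 <- X5
  P3: X10 <- X2 -> X5
  P4: X10 <- X2 -> X7 <- X6 -> X5
  P5: X10 <- X2 -> X7 <- X5
The empty set is not sufficient: P1 (X10 <- X2 -> X6 -> X5) has no collider blocking it and no conditioned non-collider, so it is open.
Try {X2}:
  P1: blocked at fork node X2 ∈ conditioning set.
  P2: blocked at fork node X2 ∈ conditioning set.
  P3: blocked at fork node X2 ∈ conditioning set.
  P4: blocked at fork node X2 ∈ conditioning set.
  P5: blocked at fork node X2 ∈ conditioning set.
{X2} contains no descendant of X10 and blocks every backdoor path.
No other singleton works — e.g. {X9} leaves P1 open — so {X2} is the unique smallest valid adjustment set.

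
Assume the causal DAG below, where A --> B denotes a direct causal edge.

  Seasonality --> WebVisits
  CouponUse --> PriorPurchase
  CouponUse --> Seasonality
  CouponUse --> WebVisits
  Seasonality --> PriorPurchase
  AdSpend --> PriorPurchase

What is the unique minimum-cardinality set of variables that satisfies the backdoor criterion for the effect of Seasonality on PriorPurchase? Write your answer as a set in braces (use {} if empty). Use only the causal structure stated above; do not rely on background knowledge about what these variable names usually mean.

Variables eligible for adjustment (non-descendants of Seasonality, excluding Seasonality and PriorPurchase): {AdSpend, CouponUse}.
Backdoor paths from Seasonality to PriorPurchase:
  P1: Seasonality <- CouponUse -> PriorPurchase
The empty set is not sufficient: P1 (Seasonality <- CouponUse -> PriorPurchase) has no collider blocking it and no conditioned non-collider, so it is open.
Try {CouponUse}:
  P1: blocked at fork node CouponUse ∈ conditioning set.
{CouponUse} contains no descendant of Seasonality and blocks every backdoor path.
No other singleton works — e.g. {AdSpend} leaves P1 open — so {CouponUse} is the unique smallest valid adjustment set.

{CouponUse}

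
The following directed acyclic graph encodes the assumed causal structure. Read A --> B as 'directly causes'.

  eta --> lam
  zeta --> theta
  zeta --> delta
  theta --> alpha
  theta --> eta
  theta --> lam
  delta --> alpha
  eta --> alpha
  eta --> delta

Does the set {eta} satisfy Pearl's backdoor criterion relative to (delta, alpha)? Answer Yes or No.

No

Backdoor paths from delta to alpha (paths whose first edge points into delta):
  P1: delta <- zeta -> theta -> eta -> alpha
  P2: delta <- zeta -> theta -> alpha
  P3: delta <- zeta -> theta -> lam <- eta -> alpha
  P4: delta <- eta <- theta -> alpha
  P5: delta <- eta -> alpha
  P6: delta <- eta -> lam <- theta -> alpha
Condition 1 (no descendant of delta in the set): holds — descendants of delta are {alpha}; none are in {eta}.
Condition 2 (every backdoor path blocked by {eta}):
  P1: blocked at chain node eta ∈ conditioning set.
  P2: open — no interior node is in the conditioning set.
  P3: blocked at collider lam (neither it nor any descendant is in the conditioning set).
  P4: blocked at chain node eta ∈ conditioning set.
  P5: blocked at fork node eta ∈ conditioning set.
  P6: blocked at fork node eta ∈ conditioning set.
{eta} does not satisfy the backdoor criterion.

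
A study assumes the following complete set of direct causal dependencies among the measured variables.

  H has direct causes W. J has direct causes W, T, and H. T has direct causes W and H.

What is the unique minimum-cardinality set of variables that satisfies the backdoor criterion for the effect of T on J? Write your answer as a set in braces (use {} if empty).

Variables eligible for adjustment (non-descendants of T, excluding T and J): {H, W}.
Backdoor paths from T to J:
  P1: T <- W -> H -> J
  P2: T <- W -> J
  P3: T <- H <- W -> J
  P4: T <- H -> J
The empty set is not sufficient: P1 (T <- W -> H -> J) has no collider blocking it and no conditioned non-collider, so it is open.
Try {H, W}:
  P1: blocked at fork node W ∈ conditioning set.
  P2: blocked at fork node W ∈ conditioning set.
  P3: blocked at chain node H ∈ conditioning set.
  P4: blocked at fork node H ∈ conditioning set.
{H, W} contains no descendant of T and blocks every backdoor path.
Every element of {H, W} is needed (dropping H leaves P4 open; dropping W leaves P2 open), so no proper subset is valid.
Among all size-2 subsets of the eligible variables, only {H, W} blocks every backdoor path, so it is the unique smallest valid adjustment set.

{H, W}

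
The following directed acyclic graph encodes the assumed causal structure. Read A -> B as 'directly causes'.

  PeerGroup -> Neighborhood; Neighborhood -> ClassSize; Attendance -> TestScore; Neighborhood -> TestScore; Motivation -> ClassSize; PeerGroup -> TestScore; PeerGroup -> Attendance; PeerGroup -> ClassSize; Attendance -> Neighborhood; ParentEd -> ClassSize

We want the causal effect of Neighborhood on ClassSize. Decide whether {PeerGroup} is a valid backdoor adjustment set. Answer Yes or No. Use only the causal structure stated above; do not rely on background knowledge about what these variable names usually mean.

Yes

Backdoor paths from Neighborhood to ClassSize (paths whose first edge points into Neighborhood):
  P1: Neighborhood <- PeerGroup -> ClassSize
  P2: Neighborhood <- Attendance <- PeerGroup -> ClassSize
  P3: Neighborhood <- Attendance -> TestScore <- PeerGroup -> ClassSize
Condition 1 (no descendant of Neighborhood in the set): holds — descendants of Neighborhood are {ClassSize, TestScore}; none are in {PeerGroup}.
Condition 2 (every backdoor path blocked by {PeerGroup}):
  P1: blocked at fork node PeerGroup ∈ conditioning set.
  P2: blocked at fork node PeerGroup ∈ conditioning set.
  P3: blocked at collider TestScore (neither it nor any descendant is in the conditioning set).
{PeerGroup} satisfies the backdoor criterion.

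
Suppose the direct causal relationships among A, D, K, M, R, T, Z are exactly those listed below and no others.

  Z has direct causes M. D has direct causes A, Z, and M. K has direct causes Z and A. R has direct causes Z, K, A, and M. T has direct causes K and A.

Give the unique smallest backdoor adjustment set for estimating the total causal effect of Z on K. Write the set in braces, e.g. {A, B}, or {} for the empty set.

{}

Variables eligible for adjustment (non-descendants of Z, excluding Z and K): {A, M}.
Backdoor paths from Z to K:
  P1: Z <- M -> R <- A -> K
  P2: Z <- M -> R <- A -> T <- K
  P3: Z <- M -> R <- K
  P4: Z <- M -> D <- A -> K
  P5: Z <- M -> D <- A -> T <- K
  P6: Z <- M -> D <- A -> R <- K
Each backdoor path contains an unconditioned collider, so every path is already blocked with the empty conditioning set:
  P1: blocked at collider R (neither it nor any descendant is in the conditioning set).
  P2: blocked at collider R (neither it nor any descendant is in the conditioning set).
  P3: blocked at collider R (neither it nor any descendant is in the conditioning set).
  P4: blocked at collider D (neither it nor any descendant is in the conditioning set).
  P5: blocked at collider D (neither it nor any descendant is in the conditioning set).
  P6: blocked at collider D (neither it nor any descendant is in the conditioning set).
The empty set is therefore the unique smallest valid set.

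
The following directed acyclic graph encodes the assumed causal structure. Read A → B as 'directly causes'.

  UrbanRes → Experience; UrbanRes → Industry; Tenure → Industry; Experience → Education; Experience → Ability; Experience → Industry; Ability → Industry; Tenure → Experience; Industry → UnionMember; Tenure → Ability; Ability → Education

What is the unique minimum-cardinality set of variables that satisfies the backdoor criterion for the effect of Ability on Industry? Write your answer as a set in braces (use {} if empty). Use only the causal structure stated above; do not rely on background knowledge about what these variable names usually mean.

Variables eligible for adjustment (non-descendants of Ability, excluding Ability and Industry): {Experience, Tenure, UrbanRes}.
Backdoor paths from Ability to Industry:
  P1: Ability <- Tenure -> Experience <- UrbanRes -> Industry
  P2: Ability <- Tenure -> Experience -> Industry
  P3: Ability <- Tenure -> Industry
  P4: Ability <- Experience <- Tenure -> Industry
  P5: Ability <- Experience <- UrbanRes -> Industry
  P6: Ability <- Experience -> Industry
The empty set is not sufficient: P2 (Ability <- Tenure -> Experience -> Industry) has no collider blocking it and no conditioned non-collider, so it is open.
Try {Experience, Tenure}:
  P1: blocked at fork node Tenure ∈ conditioning set.
  P2: blocked at fork node Tenure ∈ conditioning set.
  P3: blocked at fork node Tenure ∈ conditioning set.
  P4: blocked at chain node Experience ∈ conditioning set.
  P5: blocked at chain node Experience ∈ conditioning set.
  P6: blocked at fork node Experience ∈ conditioning set.
{Experience, Tenure} contains no descendant of Ability and blocks every backdoor path.
Every element of {Experience, Tenure} is needed (dropping Experience leaves P5 open; dropping Tenure leaves P1 open), so no proper subset is valid.
Among all size-2 subsets of the eligible variables, only {Experience, Tenure} blocks every backdoor path, so it is the unique smallest valid adjustment set.

{Experience, Tenure}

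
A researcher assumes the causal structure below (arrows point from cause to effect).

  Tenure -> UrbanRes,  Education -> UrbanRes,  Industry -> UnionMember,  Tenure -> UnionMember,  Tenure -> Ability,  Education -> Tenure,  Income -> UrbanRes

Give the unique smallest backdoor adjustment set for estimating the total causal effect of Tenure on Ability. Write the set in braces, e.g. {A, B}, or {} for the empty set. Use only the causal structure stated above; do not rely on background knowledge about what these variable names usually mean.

Variables eligible for adjustment (non-descendants of Tenure, excluding Tenure and Ability): {Education, Income, Industry}.
Backdoor paths from Tenure to Ability:
  (none)
With no backdoor paths the empty set already satisfies the criterion, and it is trivially minimal.

{}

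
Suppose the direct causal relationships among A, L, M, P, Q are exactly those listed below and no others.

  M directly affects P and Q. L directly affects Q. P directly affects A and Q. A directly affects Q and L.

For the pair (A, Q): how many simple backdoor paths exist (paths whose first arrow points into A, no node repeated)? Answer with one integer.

A backdoor path from A to Q is any simple undirected path whose first edge points into A (i.e. leaves A via a parent).
Parents of A: {P}.
Enumerating:
  P1: A <- P <- M -> Q
  P2: A <- P -> Q
That exhausts the simple backdoor paths. Count: 2.

2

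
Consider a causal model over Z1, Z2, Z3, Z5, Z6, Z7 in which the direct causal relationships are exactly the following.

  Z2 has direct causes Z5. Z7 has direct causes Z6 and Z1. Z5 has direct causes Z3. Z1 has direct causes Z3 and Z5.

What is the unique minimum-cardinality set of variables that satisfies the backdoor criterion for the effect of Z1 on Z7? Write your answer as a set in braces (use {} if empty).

Variables eligible for adjustment (non-descendants of Z1, excluding Z1 and Z7): {Z2, Z3, Z5, Z6}.
Backdoor paths from Z1 to Z7:
  (none)
With no backdoor paths the empty set already satisfies the criterion, and it is trivially minimal.

{}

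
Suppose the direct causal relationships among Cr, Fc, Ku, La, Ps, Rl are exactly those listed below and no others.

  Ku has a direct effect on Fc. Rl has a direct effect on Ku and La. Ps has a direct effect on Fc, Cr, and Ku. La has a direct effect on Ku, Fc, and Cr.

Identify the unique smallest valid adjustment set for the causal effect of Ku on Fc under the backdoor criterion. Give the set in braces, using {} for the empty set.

Variables eligible for adjustment (non-descendants of Ku, excluding Ku and Fc): {Cr, La, Ps, Rl}.
Backdoor paths from Ku to Fc:
  P1: Ku <- Rl -> La -> Cr <- Ps -> Fc
  P2: Ku <- Rl -> La -> Fc
  P3: Ku <- Ps -> Cr <- La -> Fc
  P4: Ku <- Ps -> Fc
  P5: Ku <- La -> Cr <- Ps -> Fc
  P6: Ku <- La -> Fc
The empty set is not sufficient: P2 (Ku <- Rl -> La -> Fc) has no collider blocking it and no conditioned non-collider, so it is open.
Try {La, Ps}:
  P1: blocked at chain node La ∈ conditioning set.
  P2: blocked at chain node La ∈ conditioning set.
  P3: blocked at fork node Ps ∈ conditioning set.
  P4: blocked at fork node Ps ∈ conditioning set.
  P5: blocked at fork node La ∈ conditioning set.
  P6: blocked at fork node La ∈ conditioning set.
{La, Ps} contains no descendant of Ku and blocks every backdoor path.
Every element of {La, Ps} is needed (dropping La leaves P2 open; dropping Ps leaves P4 open), so no proper subset is valid.
Among all size-2 subsets of the eligible variables, only {La, Ps} blocks every backdoor path, so it is the unique smallest valid adjustment set.

{La, Ps}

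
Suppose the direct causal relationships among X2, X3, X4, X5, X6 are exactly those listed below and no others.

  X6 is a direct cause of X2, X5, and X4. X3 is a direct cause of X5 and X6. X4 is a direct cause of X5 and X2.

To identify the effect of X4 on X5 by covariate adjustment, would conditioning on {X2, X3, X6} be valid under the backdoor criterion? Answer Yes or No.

Backdoor paths from X4 to X5 (paths whose first edge points into X4):
  P1: X4 <- X6 <- X3 -> X5
  P2: X4 <- X6 -> X5
Condition 1 (no descendant of X4 in the set): FAILS — X2 is a descendant of X4.
Condition 2 (every backdoor path blocked by {X2, X3, X6}):
  P1: blocked at chain node X6 ∈ conditioning set.
  P2: blocked at fork node X6 ∈ conditioning set.
{X2, X3, X6} does not satisfy the backdoor criterion.

No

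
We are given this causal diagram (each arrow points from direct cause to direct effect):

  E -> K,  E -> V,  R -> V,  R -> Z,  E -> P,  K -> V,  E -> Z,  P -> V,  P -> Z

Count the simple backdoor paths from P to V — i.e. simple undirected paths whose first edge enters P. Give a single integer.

3

A backdoor path from P to V is any simple undirected path whose first edge points into P (i.e. leaves P via a parent).
Parents of P: {E}.
Enumerating:
  P1: P <- E -> Z <- R -> V
  P2: P <- E -> K -> V
  P3: P <- E -> V
That exhausts the simple backdoor paths. Count: 3.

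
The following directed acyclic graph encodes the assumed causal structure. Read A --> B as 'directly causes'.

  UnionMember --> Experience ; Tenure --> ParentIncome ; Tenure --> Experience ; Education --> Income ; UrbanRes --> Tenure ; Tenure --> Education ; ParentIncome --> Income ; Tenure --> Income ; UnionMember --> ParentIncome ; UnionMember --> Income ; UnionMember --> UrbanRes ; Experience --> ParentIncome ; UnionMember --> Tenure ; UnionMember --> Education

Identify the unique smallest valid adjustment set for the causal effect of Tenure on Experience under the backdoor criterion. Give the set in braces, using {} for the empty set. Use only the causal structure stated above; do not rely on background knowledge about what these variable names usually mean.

Variables eligible for adjustment (non-descendants of Tenure, excluding Tenure and Experience): {UnionMember, UrbanRes}.
Backdoor paths from Tenure to Experience:
  P1: Tenure <- UnionMember -> Experience
  P2: Tenure <- UnionMember -> ParentIncome <- Experience
  P3: Tenure <- UnionMember -> Education -> Income <- ParentIncome <- Experience
  P4: Tenure <- UnionMember -> Income <- ParentIncome <- Experience
  P5: Tenure <- UrbanRes <- UnionMember -> Experience
  P6: Tenure <- UrbanRes <- UnionMember -> ParentIncome <- Experience
  P7: Tenure <- UrbanRes <- UnionMember -> Education -> Income <- ParentIncome <- Experience
  P8: Tenure <- UrbanRes <- UnionMember -> Income <- ParentIncome <- Experience
The empty set is not sufficient: P1 (Tenure <- UnionMember -> Experience) has no collider blocking it and no conditioned non-collider, so it is open.
Try {UnionMember}:
  P1: blocked at fork node UnionMember ∈ conditioning set.
  P2: blocked at fork node UnionMember ∈ conditioning set.
  P3: blocked at fork node UnionMember ∈ conditioning set.
  P4: blocked at fork node UnionMember ∈ conditioning set.
  P5: blocked at fork node UnionMember ∈ conditioning set.
  P6: blocked at fork node UnionMember ∈ conditioning set.
  P7: blocked at fork node UnionMember ∈ conditioning set.
  P8: blocked at fork node UnionMember ∈ conditioning set.
{UnionMember} contains no descendant of Tenure and blocks every backdoor path.
No other singleton works — e.g. {UrbanRes} leaves P1 open — so {UnionMember} is the unique smallest valid adjustment set.

{UnionMember}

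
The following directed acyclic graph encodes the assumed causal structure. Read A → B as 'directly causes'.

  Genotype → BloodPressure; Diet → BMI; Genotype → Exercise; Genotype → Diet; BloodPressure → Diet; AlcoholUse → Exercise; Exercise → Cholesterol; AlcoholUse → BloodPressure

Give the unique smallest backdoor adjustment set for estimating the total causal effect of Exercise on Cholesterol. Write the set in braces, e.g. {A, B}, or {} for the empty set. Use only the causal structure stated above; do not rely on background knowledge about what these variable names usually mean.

{}

Variables eligible for adjustment (non-descendants of Exercise, excluding Exercise and Cholesterol): {AlcoholUse, BMI, BloodPressure, Diet, Genotype}.
Backdoor paths from Exercise to Cholesterol:
  (none)
With no backdoor paths the empty set already satisfies the criterion, and it is trivially minimal.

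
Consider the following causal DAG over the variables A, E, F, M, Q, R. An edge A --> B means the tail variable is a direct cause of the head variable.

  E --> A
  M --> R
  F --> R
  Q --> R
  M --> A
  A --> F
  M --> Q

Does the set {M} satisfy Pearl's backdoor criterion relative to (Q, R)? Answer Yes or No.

Backdoor paths from Q to R (paths whose first edge points into Q):
  P1: Q <- M -> A -> F -> R
  P2: Q <- M -> R
Condition 1 (no descendant of Q in the set): holds — descendants of Q are {R}; none are in {M}.
Condition 2 (every backdoor path blocked by {M}):
  P1: blocked at fork node M ∈ conditioning set.
  P2: blocked at fork node M ∈ conditioning set.
{M} satisfies the backdoor criterion.

Yes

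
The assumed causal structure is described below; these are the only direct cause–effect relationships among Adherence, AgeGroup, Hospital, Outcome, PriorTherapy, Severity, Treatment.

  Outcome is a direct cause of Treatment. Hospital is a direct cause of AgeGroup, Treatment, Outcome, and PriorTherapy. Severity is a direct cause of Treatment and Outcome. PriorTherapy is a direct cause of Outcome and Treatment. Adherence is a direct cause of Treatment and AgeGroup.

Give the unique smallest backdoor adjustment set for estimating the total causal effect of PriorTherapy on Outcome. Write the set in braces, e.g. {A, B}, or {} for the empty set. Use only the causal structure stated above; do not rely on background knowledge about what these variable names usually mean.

Variables eligible for adjustment (non-descendants of PriorTherapy, excluding PriorTherapy and Outcome): {Adherence, AgeGroup, Hospital, Severity}.
Backdoor paths from PriorTherapy to Outcome:
  P1: PriorTherapy <- Hospital -> Outcome
  P2: PriorTherapy <- Hospital -> Treatment <- Severity -> Outcome
  P3: PriorTherapy <- Hospital -> Treatment <- Outcome
  P4: PriorTherapy <- Hospital -> AgeGroup <- Adherence -> Treatment <- Severity -> Outcome
  P5: PriorTherapy <- Hospital -> AgeGroup <- Adherence -> Treatment <- Outcome
The empty set is not sufficient: P1 (PriorTherapy <- Hospital -> Outcome) has no collider blocking it and no conditioned non-collider, so it is open.
Try {Hospital}:
  P1: blocked at fork node Hospital ∈ conditioning set.
  P2: blocked at fork node Hospital ∈ conditioning set.
  P3: blocked at fork node Hospital ∈ conditioning set.
  P4: blocked at fork node Hospital ∈ conditioning set.
  P5: blocked at fork node Hospital ∈ conditioning set.
{Hospital} contains no descendant of PriorTherapy and blocks every backdoor path.
No other singleton works — e.g. {Severity} leaves P1 open — so {Hospital} is the unique smallest valid adjustment set.

{Hospital}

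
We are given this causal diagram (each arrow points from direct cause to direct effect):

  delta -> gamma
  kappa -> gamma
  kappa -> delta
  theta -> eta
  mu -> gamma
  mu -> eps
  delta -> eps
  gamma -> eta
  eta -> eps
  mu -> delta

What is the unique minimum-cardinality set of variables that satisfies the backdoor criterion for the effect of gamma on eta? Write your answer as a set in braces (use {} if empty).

{}

Variables eligible for adjustment (non-descendants of gamma, excluding gamma and eta): {delta, kappa, mu, theta}.
Backdoor paths from gamma to eta:
  P1: gamma <- mu -> delta -> eps <- eta
  P2: gamma <- mu -> eps <- eta
  P3: gamma <- kappa -> delta <- mu -> eps <- eta
  P4: gamma <- kappa -> delta -> eps <- eta
  P5: gamma <- delta <- mu -> eps <- eta
  P6: gamma <- delta -> eps <- eta
Each backdoor path contains an unconditioned collider, so every path is already blocked with the empty conditioning set:
  P1: blocked at collider eps (neither it nor any descendant is in the conditioning set).
  P2: blocked at collider eps (neither it nor any descendant is in the conditioning set).
  P3: blocked at collider delta (neither it nor any descendant is in the conditioning set).
  P4: blocked at collider eps (neither it nor any descendant is in the conditioning set).
  P5: blocked at collider eps (neither it nor any descendant is in the conditioning set).
  P6: blocked at collider eps (neither it nor any descendant is in the conditioning set).
The empty set is therefore the unique smallest valid set.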